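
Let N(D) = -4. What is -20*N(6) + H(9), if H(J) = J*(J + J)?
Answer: 242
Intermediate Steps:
H(J) = 2*J² (H(J) = J*(2*J) = 2*J²)
-20*N(6) + H(9) = -20*(-4) + 2*9² = 80 + 2*81 = 80 + 162 = 242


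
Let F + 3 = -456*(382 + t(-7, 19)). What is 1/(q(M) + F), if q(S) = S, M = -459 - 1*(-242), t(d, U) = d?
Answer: -1/171220 ≈ -5.8404e-6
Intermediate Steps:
M = -217 (M = -459 + 242 = -217)
F = -171003 (F = -3 - 456*(382 - 7) = -3 - 456*375 = -3 - 171000 = -171003)
1/(q(M) + F) = 1/(-217 - 171003) = 1/(-171220) = -1/171220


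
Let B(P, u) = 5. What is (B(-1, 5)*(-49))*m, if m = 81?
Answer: -19845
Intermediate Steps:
(B(-1, 5)*(-49))*m = (5*(-49))*81 = -245*81 = -19845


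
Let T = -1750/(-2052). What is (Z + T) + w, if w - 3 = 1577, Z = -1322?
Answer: 265583/1026 ≈ 258.85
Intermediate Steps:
w = 1580 (w = 3 + 1577 = 1580)
T = 875/1026 (T = -1750*(-1/2052) = 875/1026 ≈ 0.85283)
(Z + T) + w = (-1322 + 875/1026) + 1580 = -1355497/1026 + 1580 = 265583/1026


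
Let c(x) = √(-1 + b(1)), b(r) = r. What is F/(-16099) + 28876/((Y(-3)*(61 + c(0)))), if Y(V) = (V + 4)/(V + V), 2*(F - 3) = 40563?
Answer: -5580971397/1964078 ≈ -2841.5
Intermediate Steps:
F = 40569/2 (F = 3 + (½)*40563 = 3 + 40563/2 = 40569/2 ≈ 20285.)
Y(V) = (4 + V)/(2*V) (Y(V) = (4 + V)/((2*V)) = (4 + V)*(1/(2*V)) = (4 + V)/(2*V))
c(x) = 0 (c(x) = √(-1 + 1) = √0 = 0)
F/(-16099) + 28876/((Y(-3)*(61 + c(0)))) = (40569/2)/(-16099) + 28876/((((½)*(4 - 3)/(-3))*(61 + 0))) = (40569/2)*(-1/16099) + 28876/((((½)*(-⅓)*1)*61)) = -40569/32198 + 28876/((-⅙*61)) = -40569/32198 + 28876/(-61/6) = -40569/32198 + 28876*(-6/61) = -40569/32198 - 173256/61 = -5580971397/1964078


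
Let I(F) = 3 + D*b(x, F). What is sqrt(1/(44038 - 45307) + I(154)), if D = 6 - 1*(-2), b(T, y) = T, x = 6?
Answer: sqrt(9125238)/423 ≈ 7.1414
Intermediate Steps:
D = 8 (D = 6 + 2 = 8)
I(F) = 51 (I(F) = 3 + 8*6 = 3 + 48 = 51)
sqrt(1/(44038 - 45307) + I(154)) = sqrt(1/(44038 - 45307) + 51) = sqrt(1/(-1269) + 51) = sqrt(-1/1269 + 51) = sqrt(64718/1269) = sqrt(9125238)/423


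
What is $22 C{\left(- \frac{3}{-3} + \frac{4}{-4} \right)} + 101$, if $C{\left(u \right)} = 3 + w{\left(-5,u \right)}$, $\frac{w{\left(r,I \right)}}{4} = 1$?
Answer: $255$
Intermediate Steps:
$w{\left(r,I \right)} = 4$ ($w{\left(r,I \right)} = 4 \cdot 1 = 4$)
$C{\left(u \right)} = 7$ ($C{\left(u \right)} = 3 + 4 = 7$)
$22 C{\left(- \frac{3}{-3} + \frac{4}{-4} \right)} + 101 = 22 \cdot 7 + 101 = 154 + 101 = 255$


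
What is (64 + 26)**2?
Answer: 8100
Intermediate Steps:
(64 + 26)**2 = 90**2 = 8100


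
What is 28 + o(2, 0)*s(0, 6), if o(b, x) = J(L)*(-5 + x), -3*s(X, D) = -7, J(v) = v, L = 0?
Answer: 28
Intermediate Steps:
s(X, D) = 7/3 (s(X, D) = -1/3*(-7) = 7/3)
o(b, x) = 0 (o(b, x) = 0*(-5 + x) = 0)
28 + o(2, 0)*s(0, 6) = 28 + 0*(7/3) = 28 + 0 = 28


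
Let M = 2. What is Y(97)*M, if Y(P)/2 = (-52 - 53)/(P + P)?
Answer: -210/97 ≈ -2.1649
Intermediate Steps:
Y(P) = -105/P (Y(P) = 2*((-52 - 53)/(P + P)) = 2*(-105*1/(2*P)) = 2*(-105/(2*P)) = -105/P)
Y(97)*M = -105/97*2 = -210/97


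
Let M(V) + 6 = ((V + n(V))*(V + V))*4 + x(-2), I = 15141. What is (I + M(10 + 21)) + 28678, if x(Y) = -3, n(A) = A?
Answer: 59186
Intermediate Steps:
M(V) = -9 + 16*V² (M(V) = -6 + (((V + V)*(V + V))*4 - 3) = -6 + (((2*V)*(2*V))*4 - 3) = -6 + ((4*V²)*4 - 3) = -6 + (16*V² - 3) = -6 + (-3 + 16*V²) = -9 + 16*V²)
(I + M(10 + 21)) + 28678 = (15141 + (-9 + 16*(10 + 21)²)) + 28678 = (15141 + (-9 + 16*31²)) + 28678 = (15141 + (-9 + 16*961)) + 28678 = (15141 + (-9 + 15376)) + 28678 = (15141 + 15367) + 28678 = 30508 + 28678 = 59186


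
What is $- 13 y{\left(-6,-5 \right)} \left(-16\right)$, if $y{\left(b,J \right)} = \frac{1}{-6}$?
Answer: $- \frac{104}{3} \approx -34.667$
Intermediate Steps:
$y{\left(b,J \right)} = - \frac{1}{6}$
$- 13 y{\left(-6,-5 \right)} \left(-16\right) = \left(-13\right) \left(- \frac{1}{6}\right) \left(-16\right) = \frac{13}{6} \left(-16\right) = - \frac{104}{3}$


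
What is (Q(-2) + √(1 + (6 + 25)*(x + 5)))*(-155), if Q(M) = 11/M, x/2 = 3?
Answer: 1705/2 - 465*√38 ≈ -2014.0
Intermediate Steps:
x = 6 (x = 2*3 = 6)
(Q(-2) + √(1 + (6 + 25)*(x + 5)))*(-155) = (11/(-2) + √(1 + (6 + 25)*(6 + 5)))*(-155) = (11*(-½) + √(1 + 31*11))*(-155) = (-11/2 + √(1 + 341))*(-155) = (-11/2 + √342)*(-155) = (-11/2 + 3*√38)*(-155) = 1705/2 - 465*√38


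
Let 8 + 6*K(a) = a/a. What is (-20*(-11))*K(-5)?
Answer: -770/3 ≈ -256.67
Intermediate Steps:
K(a) = -7/6 (K(a) = -4/3 + (a/a)/6 = -4/3 + (1/6)*1 = -4/3 + 1/6 = -7/6)
(-20*(-11))*K(-5) = -20*(-11)*(-7/6) = 220*(-7/6) = -770/3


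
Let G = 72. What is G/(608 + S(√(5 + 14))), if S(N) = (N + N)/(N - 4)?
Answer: 196/1689 - 16*√19/32091 ≈ 0.11387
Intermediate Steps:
S(N) = 2*N/(-4 + N) (S(N) = (2*N)/(-4 + N) = 2*N/(-4 + N))
G/(608 + S(√(5 + 14))) = 72/(608 + 2*√(5 + 14)/(-4 + √(5 + 14))) = 72/(608 + 2*√19/(-4 + √19))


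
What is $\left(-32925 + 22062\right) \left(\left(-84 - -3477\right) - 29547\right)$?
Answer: $284110902$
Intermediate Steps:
$\left(-32925 + 22062\right) \left(\left(-84 - -3477\right) - 29547\right) = - 10863 \left(\left(-84 + 3477\right) - 29547\right) = - 10863 \left(3393 - 29547\right) = \left(-10863\right) \left(-26154\right) = 284110902$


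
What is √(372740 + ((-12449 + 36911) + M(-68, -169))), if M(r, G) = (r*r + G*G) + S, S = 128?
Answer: 9*√5315 ≈ 656.14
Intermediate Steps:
M(r, G) = 128 + G² + r² (M(r, G) = (r*r + G*G) + 128 = (r² + G²) + 128 = (G² + r²) + 128 = 128 + G² + r²)
√(372740 + ((-12449 + 36911) + M(-68, -169))) = √(372740 + ((-12449 + 36911) + (128 + (-169)² + (-68)²))) = √(372740 + (24462 + (128 + 28561 + 4624))) = √(372740 + (24462 + 33313)) = √(372740 + 57775) = √430515 = 9*√5315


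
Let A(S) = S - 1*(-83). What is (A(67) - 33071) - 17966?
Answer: -50887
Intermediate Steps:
A(S) = 83 + S (A(S) = S + 83 = 83 + S)
(A(67) - 33071) - 17966 = ((83 + 67) - 33071) - 17966 = (150 - 33071) - 17966 = -32921 - 17966 = -50887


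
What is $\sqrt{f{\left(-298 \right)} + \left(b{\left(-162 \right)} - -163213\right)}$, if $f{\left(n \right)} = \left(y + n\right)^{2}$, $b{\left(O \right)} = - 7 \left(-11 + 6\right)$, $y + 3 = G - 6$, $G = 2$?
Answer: $\sqrt{256273} \approx 506.23$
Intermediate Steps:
$y = -7$ ($y = -3 + \left(2 - 6\right) = -3 - 4 = -7$)
$b{\left(O \right)} = 35$ ($b{\left(O \right)} = \left(-7\right) \left(-5\right) = 35$)
$f{\left(n \right)} = \left(-7 + n\right)^{2}$
$\sqrt{f{\left(-298 \right)} + \left(b{\left(-162 \right)} - -163213\right)} = \sqrt{\left(-7 - 298\right)^{2} + \left(35 - -163213\right)} = \sqrt{\left(-305\right)^{2} + \left(35 + 163213\right)} = \sqrt{93025 + 163248} = \sqrt{256273}$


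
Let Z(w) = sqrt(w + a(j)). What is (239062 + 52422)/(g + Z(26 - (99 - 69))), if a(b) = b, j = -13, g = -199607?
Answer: -29091123394/19921477233 - 145742*I*sqrt(17)/19921477233 ≈ -1.4603 - 3.0164e-5*I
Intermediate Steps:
Z(w) = sqrt(-13 + w) (Z(w) = sqrt(w - 13) = sqrt(-13 + w))
(239062 + 52422)/(g + Z(26 - (99 - 69))) = (239062 + 52422)/(-199607 + sqrt(-13 + (26 - (99 - 69)))) = 291484/(-199607 + sqrt(-13 + (26 - 1*30))) = 291484/(-199607 + sqrt(-13 + (26 - 30))) = 291484/(-199607 + sqrt(-13 - 4)) = 291484/(-199607 + sqrt(-17)) = 291484/(-199607 + I*sqrt(17))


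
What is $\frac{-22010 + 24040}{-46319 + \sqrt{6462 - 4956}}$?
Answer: $- \frac{18805514}{429089651} - \frac{406 \sqrt{1506}}{429089651} \approx -0.043863$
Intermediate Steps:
$\frac{-22010 + 24040}{-46319 + \sqrt{6462 - 4956}} = \frac{2030}{-46319 + \sqrt{1506}}$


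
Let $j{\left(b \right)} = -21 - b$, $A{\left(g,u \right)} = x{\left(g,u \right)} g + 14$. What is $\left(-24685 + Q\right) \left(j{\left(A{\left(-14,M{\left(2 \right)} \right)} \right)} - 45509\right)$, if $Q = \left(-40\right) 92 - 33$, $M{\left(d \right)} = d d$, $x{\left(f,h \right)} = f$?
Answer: $1298924520$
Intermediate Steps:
$M{\left(d \right)} = d^{2}$
$A{\left(g,u \right)} = 14 + g^{2}$ ($A{\left(g,u \right)} = g g + 14 = g^{2} + 14 = 14 + g^{2}$)
$Q = -3713$ ($Q = -3680 - 33 = -3713$)
$\left(-24685 + Q\right) \left(j{\left(A{\left(-14,M{\left(2 \right)} \right)} \right)} - 45509\right) = \left(-24685 - 3713\right) \left(\left(-21 - \left(14 + \left(-14\right)^{2}\right)\right) - 45509\right) = - 28398 \left(\left(-21 - \left(14 + 196\right)\right) - 45509\right) = - 28398 \left(\left(-21 - 210\right) - 45509\right) = - 28398 \left(-231 - 45509\right) = \left(-28398\right) \left(-45740\right) = 1298924520$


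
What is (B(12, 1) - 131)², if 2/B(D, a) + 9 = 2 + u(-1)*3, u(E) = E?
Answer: 430336/25 ≈ 17213.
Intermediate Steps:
B(D, a) = -⅕ (B(D, a) = 2/(-9 + (2 - 1*3)) = 2/(-9 + (2 - 3)) = 2/(-9 - 1) = 2/(-10) = 2*(-⅒) = -⅕)
(B(12, 1) - 131)² = (-⅕ - 131)² = (-656/5)² = 430336/25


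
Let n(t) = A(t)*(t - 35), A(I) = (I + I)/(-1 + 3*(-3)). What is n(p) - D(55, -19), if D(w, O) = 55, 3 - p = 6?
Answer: -389/5 ≈ -77.800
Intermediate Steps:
p = -3 (p = 3 - 1*6 = 3 - 6 = -3)
A(I) = -I/5 (A(I) = (2*I)/(-1 - 9) = (2*I)/(-10) = (2*I)*(-1/10) = -I/5)
n(t) = -t*(-35 + t)/5 (n(t) = (-t/5)*(t - 35) = (-t/5)*(-35 + t) = -t*(-35 + t)/5)
n(p) - D(55, -19) = (1/5)*(-3)*(35 - 1*(-3)) - 1*55 = (1/5)*(-3)*(35 + 3) - 55 = (1/5)*(-3)*38 - 55 = -114/5 - 55 = -389/5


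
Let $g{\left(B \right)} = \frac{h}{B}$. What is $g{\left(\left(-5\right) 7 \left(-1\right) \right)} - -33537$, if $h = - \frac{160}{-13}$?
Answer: $\frac{3051899}{91} \approx 33537.0$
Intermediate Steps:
$h = \frac{160}{13}$ ($h = \left(-160\right) \left(- \frac{1}{13}\right) = \frac{160}{13} \approx 12.308$)
$g{\left(B \right)} = \frac{160}{13 B}$
$g{\left(\left(-5\right) 7 \left(-1\right) \right)} - -33537 = \frac{160}{13 \left(-5\right) 7 \left(-1\right)} - -33537 = \frac{160}{13 \left(\left(-35\right) \left(-1\right)\right)} + 33537 = \frac{160}{13 \cdot 35} + 33537 = \frac{160}{13} \cdot \frac{1}{35} + 33537 = \frac{32}{91} + 33537 = \frac{3051899}{91}$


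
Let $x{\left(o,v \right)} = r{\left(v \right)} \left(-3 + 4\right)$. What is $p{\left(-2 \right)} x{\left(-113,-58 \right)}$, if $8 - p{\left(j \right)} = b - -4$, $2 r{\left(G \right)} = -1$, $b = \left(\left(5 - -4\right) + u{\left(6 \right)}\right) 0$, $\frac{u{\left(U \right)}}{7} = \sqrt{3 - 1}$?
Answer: $-2$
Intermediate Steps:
$u{\left(U \right)} = 7 \sqrt{2}$ ($u{\left(U \right)} = 7 \sqrt{3 - 1} = 7 \sqrt{2}$)
$b = 0$ ($b = \left(\left(5 - -4\right) + 7 \sqrt{2}\right) 0 = \left(\left(5 + 4\right) + 7 \sqrt{2}\right) 0 = \left(9 + 7 \sqrt{2}\right) 0 = 0$)
$r{\left(G \right)} = - \frac{1}{2}$ ($r{\left(G \right)} = \frac{1}{2} \left(-1\right) = - \frac{1}{2}$)
$p{\left(j \right)} = 4$ ($p{\left(j \right)} = 8 - \left(0 - -4\right) = 8 - \left(0 + 4\right) = 8 - 4 = 4$)
$x{\left(o,v \right)} = - \frac{1}{2}$ ($x{\left(o,v \right)} = - \frac{-3 + 4}{2} = \left(- \frac{1}{2}\right) 1 = - \frac{1}{2}$)
$p{\left(-2 \right)} x{\left(-113,-58 \right)} = 4 \left(- \frac{1}{2}\right) = -2$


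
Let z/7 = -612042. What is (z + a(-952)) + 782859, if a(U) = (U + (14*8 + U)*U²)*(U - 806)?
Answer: 1338355415061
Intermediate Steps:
z = -4284294 (z = 7*(-612042) = -4284294)
a(U) = (-806 + U)*(U + U²*(112 + U)) (a(U) = (U + (112 + U)*U²)*(-806 + U) = (U + U²*(112 + U))*(-806 + U) = (-806 + U)*(U + U²*(112 + U)))
(z + a(-952)) + 782859 = (-4284294 - 952*(-806 + (-952)³ - 90271*(-952) - 694*(-952)²)) + 782859 = (-4284294 - 952*(-806 - 862801408 + 85937992 - 694*906304)) + 782859 = (-4284294 - 952*(-806 - 862801408 + 85937992 - 628974976)) + 782859 = (-4284294 - 952*(-1405839198)) + 782859 = (-4284294 + 1338358916496) + 782859 = 1338354632202 + 782859 = 1338355415061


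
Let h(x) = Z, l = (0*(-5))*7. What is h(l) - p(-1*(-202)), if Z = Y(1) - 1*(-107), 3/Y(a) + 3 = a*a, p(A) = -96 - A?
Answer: 807/2 ≈ 403.50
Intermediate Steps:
Y(a) = 3/(-3 + a²) (Y(a) = 3/(-3 + a*a) = 3/(-3 + a²))
l = 0 (l = 0*7 = 0)
Z = 211/2 (Z = 3/(-3 + 1²) - 1*(-107) = 3/(-3 + 1) + 107 = 3/(-2) + 107 = 3*(-½) + 107 = -3/2 + 107 = 211/2 ≈ 105.50)
h(x) = 211/2
h(l) - p(-1*(-202)) = 211/2 - (-96 - (-1)*(-202)) = 211/2 - (-96 - 1*202) = 211/2 - (-96 - 202) = 211/2 - 1*(-298) = 211/2 + 298 = 807/2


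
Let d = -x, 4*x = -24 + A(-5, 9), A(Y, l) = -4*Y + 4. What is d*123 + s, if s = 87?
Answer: 87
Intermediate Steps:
A(Y, l) = 4 - 4*Y
x = 0 (x = (-24 + (4 - 4*(-5)))/4 = (-24 + (4 + 20))/4 = (-24 + 24)/4 = (¼)*0 = 0)
d = 0 (d = -1*0 = 0)
d*123 + s = 0*123 + 87 = 0 + 87 = 87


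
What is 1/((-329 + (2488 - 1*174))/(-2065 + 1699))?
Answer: -366/1985 ≈ -0.18438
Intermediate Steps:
1/((-329 + (2488 - 1*174))/(-2065 + 1699)) = 1/((-329 + (2488 - 174))/(-366)) = 1/((-329 + 2314)*(-1/366)) = 1/(1985*(-1/366)) = 1/(-1985/366) = -366/1985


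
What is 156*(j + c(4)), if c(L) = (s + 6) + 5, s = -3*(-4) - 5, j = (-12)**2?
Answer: 25272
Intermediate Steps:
j = 144
s = 7 (s = 12 - 5 = 7)
c(L) = 18 (c(L) = (7 + 6) + 5 = 13 + 5 = 18)
156*(j + c(4)) = 156*(144 + 18) = 156*162 = 25272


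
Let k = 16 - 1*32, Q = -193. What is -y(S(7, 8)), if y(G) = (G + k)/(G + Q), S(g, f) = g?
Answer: -3/62 ≈ -0.048387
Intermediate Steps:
k = -16 (k = 16 - 32 = -16)
y(G) = (-16 + G)/(-193 + G) (y(G) = (G - 16)/(G - 193) = (-16 + G)/(-193 + G))
-y(S(7, 8)) = -(-16 + 7)/(-193 + 7) = -(-9)/(-186) = -(-1)*(-9)/186 = -1*3/62 = -3/62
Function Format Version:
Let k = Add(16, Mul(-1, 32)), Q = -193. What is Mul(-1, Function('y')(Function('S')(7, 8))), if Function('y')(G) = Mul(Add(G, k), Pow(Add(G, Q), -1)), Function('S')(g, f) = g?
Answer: Rational(-3, 62) ≈ -0.048387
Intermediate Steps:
k = -16 (k = Add(16, -32) = -16)
Function('y')(G) = Mul(Pow(Add(-193, G), -1), Add(-16, G)) (Function('y')(G) = Mul(Add(G, -16), Pow(Add(G, -193), -1)) = Mul(Add(-16, G), Pow(Add(-193, G), -1)) = Mul(Pow(Add(-193, G), -1), Add(-16, G)))
Mul(-1, Function('y')(Function('S')(7, 8))) = Mul(-1, Mul(Pow(Add(-193, 7), -1), Add(-16, 7))) = Mul(-1, Mul(Pow(-186, -1), -9)) = Mul(-1, Mul(Rational(-1, 186), -9)) = Mul(-1, Rational(3, 62)) = Rational(-3, 62)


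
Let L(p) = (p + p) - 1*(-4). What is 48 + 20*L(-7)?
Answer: -152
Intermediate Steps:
L(p) = 4 + 2*p (L(p) = 2*p + 4 = 4 + 2*p)
48 + 20*L(-7) = 48 + 20*(4 + 2*(-7)) = 48 + 20*(4 - 14) = 48 + 20*(-10) = 48 - 200 = -152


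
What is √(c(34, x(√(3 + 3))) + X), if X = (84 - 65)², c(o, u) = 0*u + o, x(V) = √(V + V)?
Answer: √395 ≈ 19.875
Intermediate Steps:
x(V) = √2*√V (x(V) = √(2*V) = √2*√V)
c(o, u) = o (c(o, u) = 0 + o = o)
X = 361 (X = 19² = 361)
√(c(34, x(√(3 + 3))) + X) = √(34 + 361) = √395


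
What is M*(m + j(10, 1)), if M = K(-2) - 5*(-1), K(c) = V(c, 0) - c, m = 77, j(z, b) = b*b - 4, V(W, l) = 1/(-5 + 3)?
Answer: 481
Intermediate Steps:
V(W, l) = -½ (V(W, l) = 1/(-2) = -½)
j(z, b) = -4 + b² (j(z, b) = b² - 4 = -4 + b²)
K(c) = -½ - c
M = 13/2 (M = (-½ - 1*(-2)) - 5*(-1) = (-½ + 2) + 5 = 3/2 + 5 = 13/2 ≈ 6.5000)
M*(m + j(10, 1)) = 13*(77 + (-4 + 1²))/2 = 13*(77 + (-4 + 1))/2 = 13*(77 - 3)/2 = (13/2)*74 = 481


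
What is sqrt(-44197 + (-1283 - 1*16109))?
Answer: 11*I*sqrt(509) ≈ 248.17*I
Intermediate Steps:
sqrt(-44197 + (-1283 - 1*16109)) = sqrt(-44197 + (-1283 - 16109)) = sqrt(-44197 - 17392) = sqrt(-61589) = 11*I*sqrt(509)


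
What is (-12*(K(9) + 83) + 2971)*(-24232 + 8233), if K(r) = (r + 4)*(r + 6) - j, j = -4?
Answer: 6607587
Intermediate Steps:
K(r) = 4 + (4 + r)*(6 + r) (K(r) = (r + 4)*(r + 6) - 1*(-4) = (4 + r)*(6 + r) + 4 = 4 + (4 + r)*(6 + r))
(-12*(K(9) + 83) + 2971)*(-24232 + 8233) = (-12*((28 + 9² + 10*9) + 83) + 2971)*(-24232 + 8233) = (-12*((28 + 81 + 90) + 83) + 2971)*(-15999) = (-12*(199 + 83) + 2971)*(-15999) = (-12*282 + 2971)*(-15999) = (-3384 + 2971)*(-15999) = -413*(-15999) = 6607587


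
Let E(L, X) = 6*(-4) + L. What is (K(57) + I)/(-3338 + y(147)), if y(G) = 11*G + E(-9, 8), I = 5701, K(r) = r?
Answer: -2879/877 ≈ -3.2828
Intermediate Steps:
E(L, X) = -24 + L
y(G) = -33 + 11*G (y(G) = 11*G + (-24 - 9) = 11*G - 33 = -33 + 11*G)
(K(57) + I)/(-3338 + y(147)) = (57 + 5701)/(-3338 + (-33 + 11*147)) = 5758/(-3338 + (-33 + 1617)) = 5758/(-3338 + 1584) = 5758/(-1754) = 5758*(-1/1754) = -2879/877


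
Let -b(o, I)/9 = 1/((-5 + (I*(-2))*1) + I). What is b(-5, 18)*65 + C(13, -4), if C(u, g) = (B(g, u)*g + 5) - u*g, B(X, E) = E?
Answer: 700/23 ≈ 30.435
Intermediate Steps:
b(o, I) = -9/(-5 - I) (b(o, I) = -9/((-5 + (I*(-2))*1) + I) = -9/((-5 - 2*I*1) + I) = -9/((-5 - 2*I) + I) = -9/(-5 - I))
C(u, g) = 5 (C(u, g) = (u*g + 5) - u*g = (g*u + 5) - g*u = (5 + g*u) - g*u = 5)
b(-5, 18)*65 + C(13, -4) = (9/(5 + 18))*65 + 5 = (9/23)*65 + 5 = 585/23 + 5 = 700/23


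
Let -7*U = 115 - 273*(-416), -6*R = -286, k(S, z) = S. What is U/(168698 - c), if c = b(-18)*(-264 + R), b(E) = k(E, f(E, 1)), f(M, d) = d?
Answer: -113683/1153628 ≈ -0.098544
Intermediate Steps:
b(E) = E
R = 143/3 (R = -1/6*(-286) = 143/3 ≈ 47.667)
c = 3894 (c = -18*(-264 + 143/3) = -18*(-649/3) = 3894)
U = -113683/7 (U = -(115 - 273*(-416))/7 = -(115 + 113568)/7 = -1/7*113683 = -113683/7 ≈ -16240.)
U/(168698 - c) = -113683/(7*(168698 - 1*3894)) = -113683/(7*(168698 - 3894)) = -113683/7/164804 = -113683/7*1/164804 = -113683/1153628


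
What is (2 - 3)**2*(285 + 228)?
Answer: 513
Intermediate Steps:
(2 - 3)**2*(285 + 228) = (-1)**2*513 = 1*513 = 513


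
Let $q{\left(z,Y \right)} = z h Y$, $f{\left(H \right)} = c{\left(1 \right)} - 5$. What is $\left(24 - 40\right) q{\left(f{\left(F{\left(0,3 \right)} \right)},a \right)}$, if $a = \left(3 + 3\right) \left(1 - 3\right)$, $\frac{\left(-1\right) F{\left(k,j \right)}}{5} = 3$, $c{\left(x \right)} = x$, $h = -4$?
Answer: $3072$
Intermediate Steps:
$F{\left(k,j \right)} = -15$ ($F{\left(k,j \right)} = \left(-5\right) 3 = -15$)
$f{\left(H \right)} = -4$ ($f{\left(H \right)} = 1 - 5 = -4$)
$a = -12$ ($a = 6 \left(-2\right) = -12$)
$q{\left(z,Y \right)} = - 4 Y z$ ($q{\left(z,Y \right)} = z \left(-4\right) Y = - 4 z Y = - 4 Y z$)
$\left(24 - 40\right) q{\left(f{\left(F{\left(0,3 \right)} \right)},a \right)} = \left(24 - 40\right) \left(\left(-4\right) \left(-12\right) \left(-4\right)\right) = \left(-16\right) \left(-192\right) = 3072$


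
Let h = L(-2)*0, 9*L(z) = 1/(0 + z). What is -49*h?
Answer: 0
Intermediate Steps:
L(z) = 1/(9*z) (L(z) = 1/(9*(0 + z)) = 1/(9*z))
h = 0 (h = ((1/9)/(-2))*0 = ((1/9)*(-1/2))*0 = -1/18*0 = 0)
-49*h = -49*0 = 0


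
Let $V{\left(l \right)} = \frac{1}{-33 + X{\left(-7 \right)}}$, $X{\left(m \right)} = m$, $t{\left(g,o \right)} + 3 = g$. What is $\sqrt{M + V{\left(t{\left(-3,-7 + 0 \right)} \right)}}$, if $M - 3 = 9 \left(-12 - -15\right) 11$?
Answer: $\frac{13 \sqrt{710}}{20} \approx 17.32$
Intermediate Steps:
$t{\left(g,o \right)} = -3 + g$
$M = 300$ ($M = 3 + 9 \left(-12 - -15\right) 11 = 3 + 9 \left(-12 + 15\right) 11 = 3 + 9 \cdot 3 \cdot 11 = 3 + 27 \cdot 11 = 3 + 297 = 300$)
$V{\left(l \right)} = - \frac{1}{40}$ ($V{\left(l \right)} = \frac{1}{-33 - 7} = \frac{1}{-40} = - \frac{1}{40}$)
$\sqrt{M + V{\left(t{\left(-3,-7 + 0 \right)} \right)}} = \sqrt{300 - \frac{1}{40}} = \sqrt{\frac{11999}{40}} = \frac{13 \sqrt{710}}{20}$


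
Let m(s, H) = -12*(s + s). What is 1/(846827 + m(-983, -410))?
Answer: 1/870419 ≈ 1.1489e-6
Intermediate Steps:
m(s, H) = -24*s
1/(846827 + m(-983, -410)) = 1/(846827 - 24*(-983)) = 1/(846827 + 23592) = 1/870419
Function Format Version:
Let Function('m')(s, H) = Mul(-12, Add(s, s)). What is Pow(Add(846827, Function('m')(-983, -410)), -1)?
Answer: Rational(1, 870419) ≈ 1.1489e-6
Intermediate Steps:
Function('m')(s, H) = Mul(-24, s) (Function('m')(s, H) = Mul(-12, Mul(2, s)) = Mul(-24, s))
Pow(Add(846827, Function('m')(-983, -410)), -1) = Pow(Add(846827, Mul(-24, -983)), -1) = Pow(Add(846827, 23592), -1) = Pow(870419, -1) = Rational(1, 870419)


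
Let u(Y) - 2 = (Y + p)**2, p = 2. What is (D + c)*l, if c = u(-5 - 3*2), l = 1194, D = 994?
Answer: 1285938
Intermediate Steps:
u(Y) = 2 + (2 + Y)**2 (u(Y) = 2 + (Y + 2)**2 = 2 + (2 + Y)**2)
c = 83 (c = 2 + (2 + (-5 - 3*2))**2 = 2 + (2 + (-5 - 6))**2 = 2 + (2 - 11)**2 = 2 + (-9)**2 = 2 + 81 = 83)
(D + c)*l = (994 + 83)*1194 = 1077*1194 = 1285938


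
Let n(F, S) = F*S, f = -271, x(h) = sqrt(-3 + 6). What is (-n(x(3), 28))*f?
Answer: 7588*sqrt(3) ≈ 13143.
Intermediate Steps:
x(h) = sqrt(3)
(-n(x(3), 28))*f = -sqrt(3)*28*(-271) = -28*sqrt(3)*(-271) = 7588*sqrt(3)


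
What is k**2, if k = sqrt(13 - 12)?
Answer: 1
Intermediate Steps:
k = 1 (k = sqrt(1) = 1)
k**2 = 1**2 = 1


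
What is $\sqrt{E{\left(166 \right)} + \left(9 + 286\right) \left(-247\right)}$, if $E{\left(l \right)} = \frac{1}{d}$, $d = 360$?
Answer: $\frac{i \sqrt{262313990}}{60} \approx 269.94 i$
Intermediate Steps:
$E{\left(l \right)} = \frac{1}{360}$
$\sqrt{E{\left(166 \right)} + \left(9 + 286\right) \left(-247\right)} = \sqrt{\frac{1}{360} + \left(9 + 286\right) \left(-247\right)} = \sqrt{\frac{1}{360} + 295 \left(-247\right)} = \sqrt{\frac{1}{360} - 72865} = \sqrt{- \frac{26231399}{360}} = \frac{i \sqrt{262313990}}{60}$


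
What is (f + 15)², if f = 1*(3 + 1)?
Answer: 361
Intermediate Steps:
f = 4 (f = 1*4 = 4)
(f + 15)² = (4 + 15)² = 19² = 361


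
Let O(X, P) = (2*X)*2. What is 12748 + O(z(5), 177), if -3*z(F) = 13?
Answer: 38192/3 ≈ 12731.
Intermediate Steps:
z(F) = -13/3 (z(F) = -⅓*13 = -13/3)
O(X, P) = 4*X
12748 + O(z(5), 177) = 12748 + 4*(-13/3) = 12748 - 52/3 = 38192/3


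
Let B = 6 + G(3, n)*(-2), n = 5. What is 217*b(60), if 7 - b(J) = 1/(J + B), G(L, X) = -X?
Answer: 115227/76 ≈ 1516.1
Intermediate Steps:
B = 16 (B = 6 - 1*5*(-2) = 6 - 5*(-2) = 6 + 10 = 16)
b(J) = 7 - 1/(16 + J) (b(J) = 7 - 1/(J + 16) = 7 - 1/(16 + J))
217*b(60) = 217*((111 + 7*60)/(16 + 60)) = 217*((111 + 420)/76) = 217*((1/76)*531) = 217*(531/76) = 115227/76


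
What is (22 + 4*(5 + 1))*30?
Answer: 1380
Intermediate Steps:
(22 + 4*(5 + 1))*30 = (22 + 4*6)*30 = (22 + 24)*30 = 46*30 = 1380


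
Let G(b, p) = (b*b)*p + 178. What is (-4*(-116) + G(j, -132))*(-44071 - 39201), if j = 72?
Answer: 56928569712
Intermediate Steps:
G(b, p) = 178 + p*b² (G(b, p) = b²*p + 178 = p*b² + 178 = 178 + p*b²)
(-4*(-116) + G(j, -132))*(-44071 - 39201) = (-4*(-116) + (178 - 132*72²))*(-44071 - 39201) = (464 + (178 - 132*5184))*(-83272) = (464 + (178 - 684288))*(-83272) = (464 - 684110)*(-83272) = -683646*(-83272) = 56928569712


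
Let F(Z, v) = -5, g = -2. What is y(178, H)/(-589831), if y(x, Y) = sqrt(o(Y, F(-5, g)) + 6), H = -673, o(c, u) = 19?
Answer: -5/589831 ≈ -8.4770e-6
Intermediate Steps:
y(x, Y) = 5 (y(x, Y) = sqrt(19 + 6) = sqrt(25) = 5)
y(178, H)/(-589831) = 5/(-589831) = 5*(-1/589831) = -5/589831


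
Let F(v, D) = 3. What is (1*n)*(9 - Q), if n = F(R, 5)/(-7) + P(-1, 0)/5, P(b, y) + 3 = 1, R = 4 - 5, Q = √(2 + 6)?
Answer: -261/35 + 58*√2/35 ≈ -5.1136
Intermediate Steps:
Q = 2*√2 (Q = √8 = 2*√2 ≈ 2.8284)
R = -1
P(b, y) = -2 (P(b, y) = -3 + 1 = -2)
n = -29/35 (n = 3/(-7) - 2/5 = 3*(-⅐) - 2*⅕ = -3/7 - ⅖ = -29/35 ≈ -0.82857)
(1*n)*(9 - Q) = (1*(-29/35))*(9 - 2*√2) = -29*(9 - 2*√2)/35 = -261/35 + 58*√2/35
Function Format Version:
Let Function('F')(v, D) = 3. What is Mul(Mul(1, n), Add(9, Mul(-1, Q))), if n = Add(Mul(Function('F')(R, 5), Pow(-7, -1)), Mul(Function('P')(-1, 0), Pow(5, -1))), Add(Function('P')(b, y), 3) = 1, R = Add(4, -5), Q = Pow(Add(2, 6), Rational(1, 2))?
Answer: Add(Rational(-261, 35), Mul(Rational(58, 35), Pow(2, Rational(1, 2)))) ≈ -5.1136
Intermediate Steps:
Q = Mul(2, Pow(2, Rational(1, 2))) (Q = Pow(8, Rational(1, 2)) = Mul(2, Pow(2, Rational(1, 2))) ≈ 2.8284)
R = -1
Function('P')(b, y) = -2 (Function('P')(b, y) = Add(-3, 1) = -2)
n = Rational(-29, 35) (n = Add(Mul(3, Pow(-7, -1)), Mul(-2, Pow(5, -1))) = Add(Mul(3, Rational(-1, 7)), Mul(-2, Rational(1, 5))) = Add(Rational(-3, 7), Rational(-2, 5)) = Rational(-29, 35) ≈ -0.82857)
Mul(Mul(1, n), Add(9, Mul(-1, Q))) = Mul(Mul(1, Rational(-29, 35)), Add(9, Mul(-1, Mul(2, Pow(2, Rational(1, 2)))))) = Mul(Rational(-29, 35), Add(9, Mul(-2, Pow(2, Rational(1, 2))))) = Add(Rational(-261, 35), Mul(Rational(58, 35), Pow(2, Rational(1, 2))))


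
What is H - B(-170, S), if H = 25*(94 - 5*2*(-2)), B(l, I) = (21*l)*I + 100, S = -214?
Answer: -761230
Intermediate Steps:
B(l, I) = 100 + 21*I*l (B(l, I) = 21*I*l + 100 = 100 + 21*I*l)
H = 2850 (H = 25*(94 - 10*(-2)) = 25*(94 + 20) = 25*114 = 2850)
H - B(-170, S) = 2850 - (100 + 21*(-214)*(-170)) = 2850 - (100 + 763980) = 2850 - 1*764080 = 2850 - 764080 = -761230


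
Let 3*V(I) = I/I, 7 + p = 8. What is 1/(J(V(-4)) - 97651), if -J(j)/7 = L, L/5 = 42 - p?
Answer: -1/99086 ≈ -1.0092e-5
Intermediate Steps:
p = 1 (p = -7 + 8 = 1)
L = 205 (L = 5*(42 - 1*1) = 5*(42 - 1) = 5*41 = 205)
V(I) = 1/3 (V(I) = (I/I)/3 = (1/3)*1 = 1/3)
J(j) = -1435 (J(j) = -7*205 = -1435)
1/(J(V(-4)) - 97651) = 1/(-1435 - 97651) = 1/(-99086) = -1/99086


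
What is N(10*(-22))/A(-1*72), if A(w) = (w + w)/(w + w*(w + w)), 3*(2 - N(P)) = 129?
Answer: 5863/2 ≈ 2931.5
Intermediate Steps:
N(P) = -41 (N(P) = 2 - 1/3*129 = 2 - 43 = -41)
A(w) = 2*w/(w + 2*w**2) (A(w) = (2*w)/(w + w*(2*w)) = (2*w)/(w + 2*w**2) = 2*w/(w + 2*w**2))
N(10*(-22))/A(-1*72) = -41/(2/(1 + 2*(-1*72))) = -41/(2/(1 + 2*(-72))) = -41/(2/(1 - 144)) = -41/(2/(-143)) = -41/(2*(-1/143)) = -41/(-2/143) = -41*(-143/2) = 5863/2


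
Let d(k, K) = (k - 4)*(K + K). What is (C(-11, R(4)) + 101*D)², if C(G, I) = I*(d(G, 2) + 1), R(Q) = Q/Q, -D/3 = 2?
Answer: 442225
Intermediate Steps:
d(k, K) = 2*K*(-4 + k) (d(k, K) = (-4 + k)*(2*K) = 2*K*(-4 + k))
D = -6 (D = -3*2 = -6)
R(Q) = 1
C(G, I) = I*(-15 + 4*G) (C(G, I) = I*(2*2*(-4 + G) + 1) = I*((-16 + 4*G) + 1) = I*(-15 + 4*G))
(C(-11, R(4)) + 101*D)² = (1*(-15 + 4*(-11)) + 101*(-6))² = (1*(-15 - 44) - 606)² = (1*(-59) - 606)² = (-59 - 606)² = (-665)² = 442225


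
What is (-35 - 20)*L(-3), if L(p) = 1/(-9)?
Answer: 55/9 ≈ 6.1111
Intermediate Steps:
L(p) = -⅑
(-35 - 20)*L(-3) = (-35 - 20)*(-⅑) = -55*(-⅑) = 55/9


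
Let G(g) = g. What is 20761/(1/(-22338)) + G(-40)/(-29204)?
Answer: -3385906050608/7301 ≈ -4.6376e+8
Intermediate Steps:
20761/(1/(-22338)) + G(-40)/(-29204) = 20761/(1/(-22338)) - 40/(-29204) = 20761/(-1/22338) - 40*(-1/29204) = 20761*(-22338) + 10/7301 = -463759218 + 10/7301 = -3385906050608/7301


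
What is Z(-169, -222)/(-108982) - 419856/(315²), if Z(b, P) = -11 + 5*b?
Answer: -7611968332/1802289825 ≈ -4.2235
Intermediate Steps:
Z(-169, -222)/(-108982) - 419856/(315²) = (-11 + 5*(-169))/(-108982) - 419856/(315²) = (-11 - 845)*(-1/108982) - 419856/99225 = -856*(-1/108982) - 419856*1/99225 = 428/54491 - 139952/33075 = -7611968332/1802289825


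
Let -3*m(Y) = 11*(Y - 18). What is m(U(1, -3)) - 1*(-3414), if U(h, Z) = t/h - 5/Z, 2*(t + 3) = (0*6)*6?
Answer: 31364/9 ≈ 3484.9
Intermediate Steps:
t = -3 (t = -3 + ((0*6)*6)/2 = -3 + (0*6)/2 = -3 + (½)*0 = -3 + 0 = -3)
U(h, Z) = -5/Z - 3/h (U(h, Z) = -3/h - 5/Z = -5/Z - 3/h)
m(Y) = 66 - 11*Y/3 (m(Y) = -11*(Y - 18)/3 = -11*(-18 + Y)/3 = -(-198 + 11*Y)/3 = 66 - 11*Y/3)
m(U(1, -3)) - 1*(-3414) = (66 - 11*(-5/(-3) - 3/1)/3) - 1*(-3414) = (66 - 11*(-5*(-⅓) - 3*1)/3) + 3414 = (66 - 11*(5/3 - 3)/3) + 3414 = (66 - 11/3*(-4/3)) + 3414 = (66 + 44/9) + 3414 = 638/9 + 3414 = 31364/9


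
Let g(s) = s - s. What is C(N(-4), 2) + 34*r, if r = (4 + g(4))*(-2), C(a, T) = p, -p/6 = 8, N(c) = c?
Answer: -320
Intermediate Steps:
p = -48 (p = -6*8 = -48)
g(s) = 0
C(a, T) = -48
r = -8 (r = (4 + 0)*(-2) = 4*(-2) = -8)
C(N(-4), 2) + 34*r = -48 + 34*(-8) = -48 - 272 = -320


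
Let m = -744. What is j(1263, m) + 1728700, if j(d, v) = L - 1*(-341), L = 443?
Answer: 1729484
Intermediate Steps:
j(d, v) = 784 (j(d, v) = 443 - 1*(-341) = 443 + 341 = 784)
j(1263, m) + 1728700 = 784 + 1728700 = 1729484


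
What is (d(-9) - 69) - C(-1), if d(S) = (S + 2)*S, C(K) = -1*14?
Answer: 8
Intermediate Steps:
C(K) = -14
d(S) = S*(2 + S) (d(S) = (2 + S)*S = S*(2 + S))
(d(-9) - 69) - C(-1) = (-9*(2 - 9) - 69) - 1*(-14) = (-9*(-7) - 69) + 14 = (63 - 69) + 14 = -6 + 14 = 8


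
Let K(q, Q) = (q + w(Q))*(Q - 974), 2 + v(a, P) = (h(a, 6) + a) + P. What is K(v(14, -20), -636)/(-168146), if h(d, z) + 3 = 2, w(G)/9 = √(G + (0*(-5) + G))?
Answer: -7245/84073 + 14490*I*√318/84073 ≈ -0.086175 + 3.0734*I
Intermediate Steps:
w(G) = 9*√2*√G (w(G) = 9*√(G + (0*(-5) + G)) = 9*√(G + (0 + G)) = 9*√(G + G) = 9*√(2*G) = 9*(√2*√G) = 9*√2*√G)
h(d, z) = -1 (h(d, z) = -3 + 2 = -1)
v(a, P) = -3 + P + a (v(a, P) = -2 + ((-1 + a) + P) = -2 + (-1 + P + a) = -3 + P + a)
K(q, Q) = (-974 + Q)*(q + 9*√2*√Q) (K(q, Q) = (q + 9*√2*√Q)*(Q - 974) = (q + 9*√2*√Q)*(-974 + Q) = (-974 + Q)*(q + 9*√2*√Q))
K(v(14, -20), -636)/(-168146) = (-974*(-3 - 20 + 14) - 636*(-3 - 20 + 14) - 8766*√2*√(-636) + 9*√2*(-636)^(3/2))/(-168146) = (-974*(-9) - 636*(-9) - 8766*√2*2*I*√159 + 9*√2*(-1272*I*√159))*(-1/168146) = (8766 + 5724 - 17532*I*√318 - 11448*I*√318)*(-1/168146) = (14490 - 28980*I*√318)*(-1/168146) = -7245/84073 + 14490*I*√318/84073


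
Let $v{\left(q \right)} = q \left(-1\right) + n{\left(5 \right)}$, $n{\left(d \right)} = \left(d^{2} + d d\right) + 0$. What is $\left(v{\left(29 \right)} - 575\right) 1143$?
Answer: $-633222$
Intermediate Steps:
$n{\left(d \right)} = 2 d^{2}$ ($n{\left(d \right)} = \left(d^{2} + d^{2}\right) + 0 = 2 d^{2} + 0 = 2 d^{2}$)
$v{\left(q \right)} = 50 - q$ ($v{\left(q \right)} = q \left(-1\right) + 2 \cdot 5^{2} = - q + 2 \cdot 25 = - q + 50 = 50 - q$)
$\left(v{\left(29 \right)} - 575\right) 1143 = \left(\left(50 - 29\right) - 575\right) 1143 = \left(21 - 575\right) 1143 = \left(-554\right) 1143 = -633222$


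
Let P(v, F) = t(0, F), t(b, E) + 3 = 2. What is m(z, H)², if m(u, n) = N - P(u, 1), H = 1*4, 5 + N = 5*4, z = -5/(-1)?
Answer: 256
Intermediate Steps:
z = 5 (z = -5*(-1) = 5)
t(b, E) = -1 (t(b, E) = -3 + 2 = -1)
P(v, F) = -1
N = 15 (N = -5 + 5*4 = -5 + 20 = 15)
H = 4
m(u, n) = 16 (m(u, n) = 15 - 1*(-1) = 15 + 1 = 16)
m(z, H)² = 16² = 256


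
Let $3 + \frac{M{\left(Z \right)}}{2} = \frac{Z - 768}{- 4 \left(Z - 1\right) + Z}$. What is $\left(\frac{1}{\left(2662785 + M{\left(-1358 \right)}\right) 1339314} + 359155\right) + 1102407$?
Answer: $\frac{10628006970034017433379}{7271677130381070} \approx 1.4616 \cdot 10^{6}$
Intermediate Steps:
$M{\left(Z \right)} = -6 + \frac{2 \left(-768 + Z\right)}{4 - 3 Z}$ ($M{\left(Z \right)} = -6 + 2 \frac{Z - 768}{- 4 \left(Z - 1\right) + Z} = -6 + 2 \frac{-768 + Z}{- 4 \left(-1 + Z\right) + Z} = -6 + 2 \frac{-768 + Z}{\left(4 - 4 Z\right) + Z} = -6 + 2 \frac{-768 + Z}{4 - 3 Z} = -6 + \frac{2 \left(-768 + Z\right)}{4 - 3 Z}$)
$\left(\frac{1}{\left(2662785 + M{\left(-1358 \right)}\right) 1339314} + 359155\right) + 1102407 = \left(\frac{1}{\left(2662785 + \frac{20 \left(78 - -1358\right)}{-4 + 3 \left(-1358\right)}\right) 1339314} + 359155\right) + 1102407 = \left(\frac{1}{2662785 + \frac{20 \left(78 + 1358\right)}{-4 - 4074}} \cdot \frac{1}{1339314} + 359155\right) + 1102407 = \left(\frac{1}{2662785 + 20 \frac{1}{-4078} \cdot 1436} \cdot \frac{1}{1339314} + 359155\right) + 1102407 = \left(\frac{1}{2662785 + 20 \left(- \frac{1}{4078}\right) 1436} \cdot \frac{1}{1339314} + 359155\right) + 1102407 = \left(\frac{1}{2662785 - \frac{14360}{2039}} \cdot \frac{1}{1339314} + 359155\right) + 1102407 = \left(\frac{1}{\frac{5429404255}{2039}} \cdot \frac{1}{1339314} + 359155\right) + 1102407 = \left(\frac{2039}{5429404255} \cdot \frac{1}{1339314} + 359155\right) + 1102407 = \left(\frac{2039}{7271677130381070} + 359155\right) + 1102407 = \frac{2611659199762013197889}{7271677130381070} + 1102407 = \frac{10628006970034017433379}{7271677130381070}$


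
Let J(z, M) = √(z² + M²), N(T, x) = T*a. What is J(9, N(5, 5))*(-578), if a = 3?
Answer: -1734*√34 ≈ -10111.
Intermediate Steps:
N(T, x) = 3*T (N(T, x) = T*3 = 3*T)
J(z, M) = √(M² + z²)
J(9, N(5, 5))*(-578) = √((3*5)² + 9²)*(-578) = √(15² + 81)*(-578) = √(225 + 81)*(-578) = √306*(-578) = (3*√34)*(-578) = -1734*√34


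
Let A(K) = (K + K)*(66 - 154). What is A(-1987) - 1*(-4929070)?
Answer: 5278782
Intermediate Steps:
A(K) = -176*K (A(K) = (2*K)*(-88) = -176*K)
A(-1987) - 1*(-4929070) = -176*(-1987) - 1*(-4929070) = 349712 + 4929070 = 5278782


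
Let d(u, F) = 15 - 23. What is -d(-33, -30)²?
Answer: -64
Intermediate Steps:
d(u, F) = -8
-d(-33, -30)² = -1*(-8)² = -1*64 = -64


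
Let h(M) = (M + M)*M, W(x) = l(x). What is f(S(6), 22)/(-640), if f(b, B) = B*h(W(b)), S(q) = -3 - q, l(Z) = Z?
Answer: -891/160 ≈ -5.5687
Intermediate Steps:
W(x) = x
h(M) = 2*M**2 (h(M) = (2*M)*M = 2*M**2)
f(b, B) = 2*B*b**2 (f(b, B) = B*(2*b**2) = 2*B*b**2)
f(S(6), 22)/(-640) = (2*22*(-3 - 1*6)**2)/(-640) = (2*22*(-3 - 6)**2)*(-1/640) = (2*22*(-9)**2)*(-1/640) = (2*22*81)*(-1/640) = 3564*(-1/640) = -891/160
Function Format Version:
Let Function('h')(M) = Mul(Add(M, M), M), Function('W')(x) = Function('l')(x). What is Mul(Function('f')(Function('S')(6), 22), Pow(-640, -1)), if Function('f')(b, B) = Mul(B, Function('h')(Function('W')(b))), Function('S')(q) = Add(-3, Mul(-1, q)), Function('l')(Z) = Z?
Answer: Rational(-891, 160) ≈ -5.5687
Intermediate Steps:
Function('W')(x) = x
Function('h')(M) = Mul(2, Pow(M, 2)) (Function('h')(M) = Mul(Mul(2, M), M) = Mul(2, Pow(M, 2)))
Function('f')(b, B) = Mul(2, B, Pow(b, 2)) (Function('f')(b, B) = Mul(B, Mul(2, Pow(b, 2))) = Mul(2, B, Pow(b, 2)))
Mul(Function('f')(Function('S')(6), 22), Pow(-640, -1)) = Mul(Mul(2, 22, Pow(Add(-3, Mul(-1, 6)), 2)), Pow(-640, -1)) = Mul(Mul(2, 22, Pow(Add(-3, -6), 2)), Rational(-1, 640)) = Mul(Mul(2, 22, Pow(-9, 2)), Rational(-1, 640)) = Mul(Mul(2, 22, 81), Rational(-1, 640)) = Mul(3564, Rational(-1, 640)) = Rational(-891, 160)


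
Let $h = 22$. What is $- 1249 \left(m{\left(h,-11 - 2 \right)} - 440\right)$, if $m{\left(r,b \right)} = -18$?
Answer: $572042$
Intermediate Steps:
$- 1249 \left(m{\left(h,-11 - 2 \right)} - 440\right) = - 1249 \left(-18 - 440\right) = \left(-1249\right) \left(-458\right) = 572042$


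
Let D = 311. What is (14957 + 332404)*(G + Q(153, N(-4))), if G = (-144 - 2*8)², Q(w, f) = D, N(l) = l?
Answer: 9000470871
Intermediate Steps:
Q(w, f) = 311
G = 25600 (G = (-144 - 16)² = (-160)² = 25600)
(14957 + 332404)*(G + Q(153, N(-4))) = (14957 + 332404)*(25600 + 311) = 347361*25911 = 9000470871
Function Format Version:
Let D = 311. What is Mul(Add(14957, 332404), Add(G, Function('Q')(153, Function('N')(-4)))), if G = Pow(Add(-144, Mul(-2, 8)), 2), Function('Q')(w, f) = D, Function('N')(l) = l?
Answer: 9000470871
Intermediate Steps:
Function('Q')(w, f) = 311
G = 25600 (G = Pow(Add(-144, -16), 2) = Pow(-160, 2) = 25600)
Mul(Add(14957, 332404), Add(G, Function('Q')(153, Function('N')(-4)))) = Mul(Add(14957, 332404), Add(25600, 311)) = Mul(347361, 25911) = 9000470871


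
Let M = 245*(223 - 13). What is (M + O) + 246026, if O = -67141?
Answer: 230335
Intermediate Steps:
M = 51450 (M = 245*210 = 51450)
(M + O) + 246026 = (51450 - 67141) + 246026 = -15691 + 246026 = 230335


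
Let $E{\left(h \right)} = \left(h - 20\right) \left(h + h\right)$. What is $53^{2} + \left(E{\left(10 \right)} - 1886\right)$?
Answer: $723$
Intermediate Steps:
$E{\left(h \right)} = 2 h \left(-20 + h\right)$ ($E{\left(h \right)} = \left(-20 + h\right) 2 h = 2 h \left(-20 + h\right)$)
$53^{2} + \left(E{\left(10 \right)} - 1886\right) = 53^{2} + \left(2 \cdot 10 \left(-20 + 10\right) - 1886\right) = 2809 - \left(1886 - -200\right) = 2809 - 2086 = 723$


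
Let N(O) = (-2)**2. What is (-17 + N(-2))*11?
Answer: -143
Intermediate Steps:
N(O) = 4
(-17 + N(-2))*11 = (-17 + 4)*11 = -13*11 = -143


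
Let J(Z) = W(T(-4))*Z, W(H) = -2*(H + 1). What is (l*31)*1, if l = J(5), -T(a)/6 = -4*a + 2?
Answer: 33170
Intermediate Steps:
T(a) = -12 + 24*a (T(a) = -6*(-4*a + 2) = -6*(2 - 4*a) = -12 + 24*a)
W(H) = -2 - 2*H (W(H) = -2*(1 + H) = -2 - 2*H)
J(Z) = 214*Z (J(Z) = (-2 - 2*(-12 + 24*(-4)))*Z = (-2 - 2*(-12 - 96))*Z = (-2 - 2*(-108))*Z = (-2 + 216)*Z = 214*Z)
l = 1070 (l = 214*5 = 1070)
(l*31)*1 = (1070*31)*1 = 33170*1 = 33170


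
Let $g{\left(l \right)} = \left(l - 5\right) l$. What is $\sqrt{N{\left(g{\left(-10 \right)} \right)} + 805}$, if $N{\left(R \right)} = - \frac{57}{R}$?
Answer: $\frac{\sqrt{80462}}{10} \approx 28.366$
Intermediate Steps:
$g{\left(l \right)} = l \left(-5 + l\right)$ ($g{\left(l \right)} = \left(-5 + l\right) l = l \left(-5 + l\right)$)
$\sqrt{N{\left(g{\left(-10 \right)} \right)} + 805} = \sqrt{- \frac{57}{\left(-10\right) \left(-5 - 10\right)} + 805} = \sqrt{- \frac{57}{\left(-10\right) \left(-15\right)} + 805} = \sqrt{- \frac{57}{150} + 805} = \sqrt{\left(-57\right) \frac{1}{150} + 805} = \sqrt{- \frac{19}{50} + 805} = \sqrt{\frac{40231}{50}} = \frac{\sqrt{80462}}{10}$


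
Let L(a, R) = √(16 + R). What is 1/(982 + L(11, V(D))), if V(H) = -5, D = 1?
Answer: 982/964313 - √11/964313 ≈ 0.0010149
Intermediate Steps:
1/(982 + L(11, V(D))) = 1/(982 + √(16 - 5)) = 1/(982 + √11)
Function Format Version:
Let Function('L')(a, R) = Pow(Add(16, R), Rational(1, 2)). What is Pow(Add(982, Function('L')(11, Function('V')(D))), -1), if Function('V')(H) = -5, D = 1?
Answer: Add(Rational(982, 964313), Mul(Rational(-1, 964313), Pow(11, Rational(1, 2)))) ≈ 0.0010149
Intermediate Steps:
Pow(Add(982, Function('L')(11, Function('V')(D))), -1) = Pow(Add(982, Pow(Add(16, -5), Rational(1, 2))), -1) = Pow(Add(982, Pow(11, Rational(1, 2))), -1)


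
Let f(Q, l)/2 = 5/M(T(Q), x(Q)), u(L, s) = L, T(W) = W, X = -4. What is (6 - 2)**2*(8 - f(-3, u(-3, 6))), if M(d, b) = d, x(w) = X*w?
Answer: 544/3 ≈ 181.33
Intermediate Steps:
x(w) = -4*w
f(Q, l) = 10/Q (f(Q, l) = 2*(5/Q) = 10/Q)
(6 - 2)**2*(8 - f(-3, u(-3, 6))) = (6 - 2)**2*(8 - 10/(-3)) = 4**2*(8 - 10*(-1)/3) = 16*(8 - 1*(-10/3)) = 16*(8 + 10/3) = 16*(34/3) = 544/3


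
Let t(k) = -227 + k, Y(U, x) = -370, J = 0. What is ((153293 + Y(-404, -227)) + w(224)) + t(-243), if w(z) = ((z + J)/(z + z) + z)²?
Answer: 811413/4 ≈ 2.0285e+5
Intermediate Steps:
w(z) = (½ + z)² (w(z) = ((z + 0)/(z + z) + z)² = (z/((2*z)) + z)² = (z*(1/(2*z)) + z)² = (½ + z)²)
((153293 + Y(-404, -227)) + w(224)) + t(-243) = ((153293 - 370) + (1 + 2*224)²/4) + (-227 - 243) = (152923 + (1 + 448)²/4) - 470 = (152923 + (¼)*449²) - 470 = (152923 + (¼)*201601) - 470 = (152923 + 201601/4) - 470 = 813293/4 - 470 = 811413/4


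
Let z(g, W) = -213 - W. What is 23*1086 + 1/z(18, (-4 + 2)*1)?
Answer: 5270357/211 ≈ 24978.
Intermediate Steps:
23*1086 + 1/z(18, (-4 + 2)*1) = 23*1086 + 1/(-213 - (-4 + 2)) = 24978 + 1/(-213 - (-2)) = 24978 + 1/(-213 - 1*(-2)) = 24978 + 1/(-213 + 2) = 24978 + 1/(-211) = 24978 - 1/211 = 5270357/211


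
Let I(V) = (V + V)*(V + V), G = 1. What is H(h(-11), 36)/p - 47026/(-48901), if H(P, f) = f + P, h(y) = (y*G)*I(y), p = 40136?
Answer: 203605881/245336317 ≈ 0.82991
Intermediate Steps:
I(V) = 4*V² (I(V) = (2*V)*(2*V) = 4*V²)
h(y) = 4*y³ (h(y) = (y*1)*(4*y²) = y*(4*y²) = 4*y³)
H(P, f) = P + f
H(h(-11), 36)/p - 47026/(-48901) = (4*(-11)³ + 36)/40136 - 47026/(-48901) = (4*(-1331) + 36)*(1/40136) - 47026*(-1/48901) = (-5324 + 36)*(1/40136) + 47026/48901 = -5288*1/40136 + 47026/48901 = -661/5017 + 47026/48901 = 203605881/245336317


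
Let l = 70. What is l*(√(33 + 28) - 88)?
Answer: -6160 + 70*√61 ≈ -5613.3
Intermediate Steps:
l*(√(33 + 28) - 88) = 70*(√(33 + 28) - 88) = 70*(√61 - 88) = 70*(-88 + √61) = -6160 + 70*√61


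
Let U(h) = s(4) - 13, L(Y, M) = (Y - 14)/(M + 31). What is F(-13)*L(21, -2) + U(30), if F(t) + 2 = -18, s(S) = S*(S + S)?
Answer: 411/29 ≈ 14.172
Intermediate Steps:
s(S) = 2*S² (s(S) = S*(2*S) = 2*S²)
L(Y, M) = (-14 + Y)/(31 + M)
F(t) = -20 (F(t) = -2 - 18 = -20)
U(h) = 19 (U(h) = 2*4² - 13 = 2*16 - 13 = 32 - 13 = 19)
F(-13)*L(21, -2) + U(30) = -20*(-14 + 21)/(31 - 2) + 19 = -20*7/29 + 19 = -140/29 + 19 = 411/29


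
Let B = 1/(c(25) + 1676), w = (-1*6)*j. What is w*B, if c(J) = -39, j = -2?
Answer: 12/1637 ≈ 0.0073305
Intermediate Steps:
w = 12 (w = -1*6*(-2) = -6*(-2) = 12)
B = 1/1637 (B = 1/(-39 + 1676) = 1/1637 ≈ 0.00061087)
w*B = 12*(1/1637) = 12/1637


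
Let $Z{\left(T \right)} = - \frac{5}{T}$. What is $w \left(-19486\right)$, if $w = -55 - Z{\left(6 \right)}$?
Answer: $\frac{3166475}{3} \approx 1.0555 \cdot 10^{6}$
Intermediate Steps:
$w = - \frac{325}{6}$ ($w = -55 - - \frac{5}{6} = -55 + \frac{5}{6} = - \frac{325}{6} \approx -54.167$)
$w \left(-19486\right) = \left(- \frac{325}{6}\right) \left(-19486\right) = \frac{3166475}{3}$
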